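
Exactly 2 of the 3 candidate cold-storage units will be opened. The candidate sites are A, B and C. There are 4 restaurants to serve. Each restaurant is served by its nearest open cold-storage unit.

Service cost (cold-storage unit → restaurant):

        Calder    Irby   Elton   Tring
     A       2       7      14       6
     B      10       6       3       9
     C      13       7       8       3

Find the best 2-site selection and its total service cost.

With exactly 2 open, each restaurant uses its cheapest among the chosen.
{A, B}: Calder→A 2, Irby→B 6, Elton→B 3, Tring→A 6. Service cost 17.
{A, C}: service cost 20
{B, C}: service cost 22
Among all 3 size-2 choices, {A, B} is lowest.

Choose A and B; total service cost 17.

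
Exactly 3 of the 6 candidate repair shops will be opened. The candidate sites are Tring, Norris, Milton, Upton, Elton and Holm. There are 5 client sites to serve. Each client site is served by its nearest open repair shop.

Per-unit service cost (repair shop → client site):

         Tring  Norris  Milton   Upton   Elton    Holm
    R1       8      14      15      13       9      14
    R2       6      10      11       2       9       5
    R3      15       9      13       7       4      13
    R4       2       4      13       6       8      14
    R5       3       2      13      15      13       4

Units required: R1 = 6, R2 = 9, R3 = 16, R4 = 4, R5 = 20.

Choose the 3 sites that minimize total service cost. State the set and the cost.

With exactly 3 open, each client site uses its cheapest among the chosen.
{Norris, Upton, Elton}: R1→Elton 9·6=54, R2→Upton 2·9=18, R3→Elton 4·16=64, R4→Norris 4·4=16, R5→Norris 2·20=40. Service cost 192.
{Tring, Upton, Elton}: service cost 198
{Tring, Norris, Elton}: service cost 214
Among all 20 size-3 choices, {Norris, Upton, Elton} is lowest.

Choose Norris, Upton and Elton; total service cost 192.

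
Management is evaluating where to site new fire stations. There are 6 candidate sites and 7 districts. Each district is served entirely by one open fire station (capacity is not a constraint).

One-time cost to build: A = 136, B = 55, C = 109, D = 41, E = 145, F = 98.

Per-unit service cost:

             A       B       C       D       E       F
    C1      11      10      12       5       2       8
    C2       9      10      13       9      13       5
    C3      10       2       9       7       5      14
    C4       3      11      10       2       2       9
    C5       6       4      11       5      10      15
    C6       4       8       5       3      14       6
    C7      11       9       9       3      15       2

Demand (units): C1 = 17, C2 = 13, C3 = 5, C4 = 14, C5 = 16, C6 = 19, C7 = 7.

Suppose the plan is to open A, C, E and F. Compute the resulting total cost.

Total cost: 826

Each district is assigned to its cheapest site among the open ones.
{A, C, E, F}: C1→E 2·17=34, C2→F 5·13=65, C3→E 5·5=25, C4→E 2·14=28, C5→A 6·16=96, C6→A 4·19=76, C7→F 2·7=14. Service 338; fixed 488; total 826.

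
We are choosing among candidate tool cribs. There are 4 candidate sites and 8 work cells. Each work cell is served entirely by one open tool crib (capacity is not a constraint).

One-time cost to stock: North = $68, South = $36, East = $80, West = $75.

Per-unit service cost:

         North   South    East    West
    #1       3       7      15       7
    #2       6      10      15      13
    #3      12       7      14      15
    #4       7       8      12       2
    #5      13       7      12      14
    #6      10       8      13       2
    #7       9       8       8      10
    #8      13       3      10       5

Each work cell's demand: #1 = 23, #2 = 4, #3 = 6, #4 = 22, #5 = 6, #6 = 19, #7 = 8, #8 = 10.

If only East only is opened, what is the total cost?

Each work cell is assigned to its cheapest site among the open ones.
{East}: #1→East 15·23=345, #2→East 15·4=60, #3→East 14·6=84, #4→East 12·22=264, #5→East 12·6=72, #6→East 13·19=247, #7→East 8·8=64, #8→East 10·10=100. Service 1236; fixed 80; total 1316.

Total cost: 1316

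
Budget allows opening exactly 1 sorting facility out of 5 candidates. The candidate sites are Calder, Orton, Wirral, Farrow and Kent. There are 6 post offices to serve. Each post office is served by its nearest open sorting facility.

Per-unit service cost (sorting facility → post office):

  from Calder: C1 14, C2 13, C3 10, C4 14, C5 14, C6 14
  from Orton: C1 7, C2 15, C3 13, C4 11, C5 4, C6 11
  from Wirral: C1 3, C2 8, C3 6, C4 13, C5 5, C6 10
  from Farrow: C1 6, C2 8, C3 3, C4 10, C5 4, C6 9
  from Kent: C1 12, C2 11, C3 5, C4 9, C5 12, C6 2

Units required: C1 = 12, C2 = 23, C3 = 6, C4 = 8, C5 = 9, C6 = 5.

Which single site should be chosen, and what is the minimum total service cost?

Choose Farrow only; total service cost 435.

With exactly 1 open, each post office uses its cheapest among the chosen.
{Farrow}: C1→Farrow 6·12=72, C2→Farrow 8·23=184, C3→Farrow 3·6=18, C4→Farrow 10·8=80, C5→Farrow 4·9=36, C6→Farrow 9·5=45. Service cost 435.
{Wirral}: service cost 455
{Kent}: service cost 617
Among all 5 size-1 choices, {Farrow} is lowest.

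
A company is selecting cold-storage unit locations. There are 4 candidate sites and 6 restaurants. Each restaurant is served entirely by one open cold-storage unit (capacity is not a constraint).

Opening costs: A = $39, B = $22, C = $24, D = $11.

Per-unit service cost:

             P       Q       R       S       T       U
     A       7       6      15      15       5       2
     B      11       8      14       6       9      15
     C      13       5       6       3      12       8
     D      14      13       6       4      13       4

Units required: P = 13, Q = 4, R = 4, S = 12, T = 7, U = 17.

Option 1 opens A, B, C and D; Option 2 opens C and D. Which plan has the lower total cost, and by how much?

Option 1: {A, B, C, D}: P→A 7·13=91, Q→C 5·4=20, R→C 6·4=24, S→C 3·12=36, T→A 5·7=35, U→A 2·17=34. Service 240; fixed 96; total 336.
Option 2: {C, D}: P→C 13·13=169, Q→C 5·4=20, R→C 6·4=24, S→C 3·12=36, T→C 12·7=84, U→D 4·17=68. Service 401; fixed 35; total 436.
Difference: |336 − 436| = 100.

Option 1 is cheaper by 100.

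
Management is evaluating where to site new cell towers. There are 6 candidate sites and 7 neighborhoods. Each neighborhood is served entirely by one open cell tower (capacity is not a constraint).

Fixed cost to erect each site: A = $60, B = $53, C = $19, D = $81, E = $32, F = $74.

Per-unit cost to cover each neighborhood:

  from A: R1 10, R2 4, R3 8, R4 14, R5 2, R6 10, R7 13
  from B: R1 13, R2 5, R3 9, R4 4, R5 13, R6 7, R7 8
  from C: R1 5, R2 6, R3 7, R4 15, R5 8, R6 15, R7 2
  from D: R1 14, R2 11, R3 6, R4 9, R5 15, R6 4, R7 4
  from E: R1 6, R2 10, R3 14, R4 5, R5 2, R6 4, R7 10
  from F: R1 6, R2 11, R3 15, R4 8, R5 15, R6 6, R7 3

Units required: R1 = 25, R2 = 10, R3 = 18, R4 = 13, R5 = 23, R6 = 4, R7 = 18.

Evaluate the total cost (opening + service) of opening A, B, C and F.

Each neighborhood is assigned to its cheapest site among the open ones.
{A, B, C, F}: R1→C 5·25=125, R2→A 4·10=40, R3→C 7·18=126, R4→B 4·13=52, R5→A 2·23=46, R6→F 6·4=24, R7→C 2·18=36. Service 449; fixed 206; total 655.

Total cost: 655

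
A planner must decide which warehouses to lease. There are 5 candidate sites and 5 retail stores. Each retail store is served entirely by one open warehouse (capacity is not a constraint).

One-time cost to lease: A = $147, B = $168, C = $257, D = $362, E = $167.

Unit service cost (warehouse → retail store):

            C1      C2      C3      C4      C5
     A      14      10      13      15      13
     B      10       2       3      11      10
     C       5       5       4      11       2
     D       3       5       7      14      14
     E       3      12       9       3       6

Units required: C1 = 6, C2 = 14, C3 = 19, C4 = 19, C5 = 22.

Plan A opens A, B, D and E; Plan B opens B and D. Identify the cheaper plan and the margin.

Plan A: {A, B, D, E}: C1→D 3·6=18, C2→B 2·14=28, C3→B 3·19=57, C4→E 3·19=57, C5→E 6·22=132. Service 292; fixed 844; total 1136.
Plan B: {B, D}: C1→D 3·6=18, C2→B 2·14=28, C3→B 3·19=57, C4→B 11·19=209, C5→B 10·22=220. Service 532; fixed 530; total 1062.
Difference: |1136 − 1062| = 74.

Plan B is cheaper by 74.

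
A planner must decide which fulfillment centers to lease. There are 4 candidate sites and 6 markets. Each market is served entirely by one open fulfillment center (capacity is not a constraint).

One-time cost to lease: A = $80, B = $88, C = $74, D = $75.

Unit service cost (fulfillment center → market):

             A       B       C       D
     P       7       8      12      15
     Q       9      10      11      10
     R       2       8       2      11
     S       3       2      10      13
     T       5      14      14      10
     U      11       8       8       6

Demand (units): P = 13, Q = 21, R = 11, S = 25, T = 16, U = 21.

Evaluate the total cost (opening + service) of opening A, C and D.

Each market is assigned to its cheapest site among the open ones.
{A, C, D}: P→A 7·13=91, Q→A 9·21=189, R→A 2·11=22, S→A 3·25=75, T→A 5·16=80, U→D 6·21=126. Service 583; fixed 229; total 812.

Total cost: 812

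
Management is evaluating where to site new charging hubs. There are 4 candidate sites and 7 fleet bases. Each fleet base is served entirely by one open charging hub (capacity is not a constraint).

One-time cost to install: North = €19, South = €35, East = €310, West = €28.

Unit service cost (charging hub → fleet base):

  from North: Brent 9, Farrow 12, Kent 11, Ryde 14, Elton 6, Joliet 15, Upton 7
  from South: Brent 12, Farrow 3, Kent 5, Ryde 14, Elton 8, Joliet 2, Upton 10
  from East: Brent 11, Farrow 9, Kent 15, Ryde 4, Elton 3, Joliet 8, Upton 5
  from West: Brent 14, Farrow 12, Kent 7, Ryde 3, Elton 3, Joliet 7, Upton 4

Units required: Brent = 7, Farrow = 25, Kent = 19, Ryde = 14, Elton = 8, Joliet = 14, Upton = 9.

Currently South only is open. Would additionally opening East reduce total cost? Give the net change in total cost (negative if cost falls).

No — net change +78 (cost rises by 78).

Current service cost with {South}: 632.
Adding East: each fleet base re-picks its cheapest; new service cost 400, saving 232.
Extra fixed cost: 310. Net change = 310 − 232 = 78.
(Totals: 667 → 745.)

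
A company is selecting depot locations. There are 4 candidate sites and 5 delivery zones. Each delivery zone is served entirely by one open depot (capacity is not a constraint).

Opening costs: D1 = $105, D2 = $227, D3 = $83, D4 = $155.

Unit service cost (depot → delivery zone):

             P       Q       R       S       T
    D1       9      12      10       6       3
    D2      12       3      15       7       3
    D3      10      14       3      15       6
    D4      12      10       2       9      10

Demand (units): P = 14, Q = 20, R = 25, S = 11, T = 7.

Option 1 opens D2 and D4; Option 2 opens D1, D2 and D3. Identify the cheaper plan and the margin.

Option 1: {D2, D4}: P→D2 12·14=168, Q→D2 3·20=60, R→D4 2·25=50, S→D2 7·11=77, T→D2 3·7=21. Service 376; fixed 382; total 758.
Option 2: {D1, D2, D3}: P→D1 9·14=126, Q→D2 3·20=60, R→D3 3·25=75, S→D1 6·11=66, T→D1 3·7=21. Service 348; fixed 415; total 763.
Difference: |758 − 763| = 5.

Option 1 is cheaper by 5.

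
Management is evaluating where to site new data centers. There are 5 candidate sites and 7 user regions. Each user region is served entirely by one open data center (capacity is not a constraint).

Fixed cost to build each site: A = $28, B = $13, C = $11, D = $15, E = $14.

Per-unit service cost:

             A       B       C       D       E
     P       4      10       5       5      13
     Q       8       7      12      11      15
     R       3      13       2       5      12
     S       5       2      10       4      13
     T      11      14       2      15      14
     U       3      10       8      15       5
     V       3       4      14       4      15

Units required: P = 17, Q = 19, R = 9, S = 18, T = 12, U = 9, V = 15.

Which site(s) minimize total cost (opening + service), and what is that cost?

Open A, B and C; minimum total cost 403.

For any fixed open set, each user region goes to its cheapest open site; total = fixed + service.
{A, B, C}: P→A 4·17=68, Q→B 7·19=133, R→C 2·9=18, S→B 2·18=36, T→C 2·12=24, U→A 3·9=27, V→A 3·15=45. Service 351; fixed 52; total 403.
{A, B, C, E}: P→A 4·17=68, Q→B 7·19=133, R→C 2·9=18, S→B 2·18=36, T→C 2·12=24, U→A 3·9=27, V→A 3·15=45. Service 351; fixed 66; total 417.
{A, B, C, D}: P→A 4·17=68, Q→B 7·19=133, R→C 2·9=18, S→B 2·18=36, T→C 2·12=24, U→A 3·9=27, V→A 3·15=45. Service 351; fixed 67; total 418.
{A, B, C, D, E}: P→A 4·17=68, Q→B 7·19=133, R→C 2·9=18, S→B 2·18=36, T→C 2·12=24, U→A 3·9=27, V→A 3·15=45. Service 351; fixed 81; total 432.
No other subset beats 403.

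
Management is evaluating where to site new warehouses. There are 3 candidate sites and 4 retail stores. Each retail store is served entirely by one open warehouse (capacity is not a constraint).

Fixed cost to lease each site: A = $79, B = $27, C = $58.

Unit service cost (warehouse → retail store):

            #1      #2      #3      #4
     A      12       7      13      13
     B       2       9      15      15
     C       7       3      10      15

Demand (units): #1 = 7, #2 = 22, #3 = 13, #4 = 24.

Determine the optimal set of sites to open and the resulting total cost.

For any fixed open set, each retail store goes to its cheapest open site; total = fixed + service.
{B, C}: #1→B 2·7=14, #2→C 3·22=66, #3→C 10·13=130, #4→B 15·24=360. Service 570; fixed 85; total 655.
{C}: service 605 + fixed 58 = 663
{A, B, C}: service 522 + fixed 164 = 686
{B}: #1→B 2·7=14, #2→B 9·22=198, #3→B 15·13=195, #4→B 15·24=360. Service 767; fixed 27; total 794.
No other subset beats 655.

Open B and C; minimum total cost 655.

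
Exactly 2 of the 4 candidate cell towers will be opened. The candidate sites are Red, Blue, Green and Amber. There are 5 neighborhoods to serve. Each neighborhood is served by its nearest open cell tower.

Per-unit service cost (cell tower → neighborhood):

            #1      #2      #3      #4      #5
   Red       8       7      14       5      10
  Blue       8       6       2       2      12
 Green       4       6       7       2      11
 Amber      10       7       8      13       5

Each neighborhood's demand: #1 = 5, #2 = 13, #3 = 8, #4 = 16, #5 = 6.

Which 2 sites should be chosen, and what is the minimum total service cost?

With exactly 2 open, each neighborhood uses its cheapest among the chosen.
{Blue, Amber}: #1→Blue 8·5=40, #2→Blue 6·13=78, #3→Blue 2·8=16, #4→Blue 2·16=32, #5→Amber 5·6=30. Service cost 196.
{Blue, Green}: service cost 212
{Green, Amber}: service cost 216
Among all 6 size-2 choices, {Blue, Amber} is lowest.

Choose Blue and Amber; total service cost 196.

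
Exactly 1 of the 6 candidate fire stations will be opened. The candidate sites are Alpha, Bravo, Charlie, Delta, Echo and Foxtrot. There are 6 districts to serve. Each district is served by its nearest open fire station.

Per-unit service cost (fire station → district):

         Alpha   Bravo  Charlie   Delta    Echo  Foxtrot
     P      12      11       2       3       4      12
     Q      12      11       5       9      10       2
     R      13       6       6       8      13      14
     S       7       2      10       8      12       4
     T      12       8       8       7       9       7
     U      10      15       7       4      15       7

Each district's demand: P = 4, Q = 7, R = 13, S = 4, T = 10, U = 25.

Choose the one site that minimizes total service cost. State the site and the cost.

Choose Delta only; total service cost 381.

With exactly 1 open, each district uses its cheapest among the chosen.
{Delta}: P→Delta 3·4=12, Q→Delta 9·7=63, R→Delta 8·13=104, S→Delta 8·4=32, T→Delta 7·10=70, U→Delta 4·25=100. Service cost 381.
{Charlie}: service cost 416
{Foxtrot}: service cost 505
Among all 6 size-1 choices, {Delta} is lowest.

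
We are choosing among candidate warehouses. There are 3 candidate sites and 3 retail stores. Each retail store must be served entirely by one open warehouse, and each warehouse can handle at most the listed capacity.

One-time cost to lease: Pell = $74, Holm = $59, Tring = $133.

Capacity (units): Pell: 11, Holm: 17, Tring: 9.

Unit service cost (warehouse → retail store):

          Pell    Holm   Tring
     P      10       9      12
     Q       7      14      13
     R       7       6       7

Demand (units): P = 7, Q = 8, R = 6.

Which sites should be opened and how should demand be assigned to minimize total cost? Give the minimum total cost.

Minimum total cost: 288

Open {Pell, Holm}: P→Holm 9·7=63, Q→Pell 7·8=56, R→Holm 6·6=36.
Loads: Pell carries 8/11, Holm carries 13/17. Service 155; fixed 133; total 288.
Next best feasible plan costs 350.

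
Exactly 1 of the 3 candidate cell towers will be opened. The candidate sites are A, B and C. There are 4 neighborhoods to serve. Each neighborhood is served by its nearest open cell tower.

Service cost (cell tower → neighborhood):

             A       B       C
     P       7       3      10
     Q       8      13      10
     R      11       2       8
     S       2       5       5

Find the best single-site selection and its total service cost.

With exactly 1 open, each neighborhood uses its cheapest among the chosen.
{B}: P→B 3, Q→B 13, R→B 2, S→B 5. Service cost 23.
{A}: service cost 28
{C}: service cost 33
Among all 3 size-1 choices, {B} is lowest.

Choose B only; total service cost 23.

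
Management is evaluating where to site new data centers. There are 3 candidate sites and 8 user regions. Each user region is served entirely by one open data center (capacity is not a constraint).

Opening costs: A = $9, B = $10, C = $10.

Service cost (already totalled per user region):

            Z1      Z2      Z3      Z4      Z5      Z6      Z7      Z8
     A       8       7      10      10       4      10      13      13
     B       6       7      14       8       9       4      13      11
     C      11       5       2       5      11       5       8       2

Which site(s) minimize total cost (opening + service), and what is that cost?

For any fixed open set, each user region goes to its cheapest open site; total = fixed + service.
{A, C}: Z1→A 8, Z2→C 5, Z3→C 2, Z4→C 5, Z5→A 4, Z6→C 5, Z7→C 8, Z8→C 2. Service 39; fixed 19; total 58.
{C}: service 49 + fixed 10 = 59
{B, C}: Z1→B 6, Z2→C 5, Z3→C 2, Z4→C 5, Z5→B 9, Z6→B 4, Z7→C 8, Z8→C 2. Service 41; fixed 20; total 61.
{A, B, C}: service 36 + fixed 29 = 65
(All 7 nonempty subsets were checked; A and C is lowest.)

Open A and C; minimum total cost 58.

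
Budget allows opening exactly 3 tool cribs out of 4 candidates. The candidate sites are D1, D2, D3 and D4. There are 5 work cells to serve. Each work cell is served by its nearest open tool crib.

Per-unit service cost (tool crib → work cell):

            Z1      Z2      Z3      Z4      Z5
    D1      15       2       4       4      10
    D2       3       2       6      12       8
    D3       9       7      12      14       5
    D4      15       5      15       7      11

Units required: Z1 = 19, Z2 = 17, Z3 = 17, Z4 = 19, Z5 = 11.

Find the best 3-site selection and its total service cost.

Choose D1, D2 and D3; total service cost 290.

With exactly 3 open, each work cell uses its cheapest among the chosen.
{D1, D2, D3}: Z1→D2 3·19=57, Z2→D1 2·17=34, Z3→D1 4·17=68, Z4→D1 4·19=76, Z5→D3 5·11=55. Service cost 290.
{D1, D2, D4}: service cost 323
{D2, D3, D4}: service cost 381
Among all 4 size-3 choices, {D1, D2, D3} is lowest.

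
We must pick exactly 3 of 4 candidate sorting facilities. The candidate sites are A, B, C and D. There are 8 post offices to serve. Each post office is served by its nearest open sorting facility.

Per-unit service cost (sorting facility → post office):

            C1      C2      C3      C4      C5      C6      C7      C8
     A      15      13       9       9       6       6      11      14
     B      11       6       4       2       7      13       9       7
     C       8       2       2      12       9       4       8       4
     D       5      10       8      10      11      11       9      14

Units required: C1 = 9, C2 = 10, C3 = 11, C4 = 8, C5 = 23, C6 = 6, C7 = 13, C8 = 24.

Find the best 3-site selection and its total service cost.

With exactly 3 open, each post office uses its cheapest among the chosen.
{B, C, D}: C1→D 5·9=45, C2→C 2·10=20, C3→C 2·11=22, C4→B 2·8=16, C5→B 7·23=161, C6→C 4·6=24, C7→C 8·13=104, C8→C 4·24=96. Service cost 488.
{A, B, C}: service cost 492
{A, C, D}: service cost 521
Among all 4 size-3 choices, {B, C, D} is lowest.

Choose B, C and D; total service cost 488.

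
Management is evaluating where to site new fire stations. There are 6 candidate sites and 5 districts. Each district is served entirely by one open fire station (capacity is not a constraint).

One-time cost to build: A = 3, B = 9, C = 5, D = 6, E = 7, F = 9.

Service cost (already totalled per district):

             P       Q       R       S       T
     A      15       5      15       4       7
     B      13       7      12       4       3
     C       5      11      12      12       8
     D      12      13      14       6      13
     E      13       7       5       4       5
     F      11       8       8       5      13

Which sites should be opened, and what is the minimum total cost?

For any fixed open set, each district goes to its cheapest open site; total = fixed + service.
{C, E}: P→C 5, Q→E 7, R→E 5, S→E 4, T→E 5. Service 26; fixed 12; total 38.
{A, C, E}: service 24 + fixed 15 = 39
{A, C}: service 33 + fixed 8 = 41
{A, B, C, D, E, F}: service 22 + fixed 39 = 61
No other subset beats 38.

Open C and E; minimum total cost 38.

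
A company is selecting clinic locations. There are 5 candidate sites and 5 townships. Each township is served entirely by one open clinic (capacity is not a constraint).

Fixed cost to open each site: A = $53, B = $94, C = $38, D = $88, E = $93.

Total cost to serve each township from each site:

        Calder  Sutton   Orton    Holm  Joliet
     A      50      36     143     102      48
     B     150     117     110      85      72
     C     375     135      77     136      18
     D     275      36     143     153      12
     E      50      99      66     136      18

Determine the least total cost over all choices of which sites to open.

For any fixed open set, each township goes to its cheapest open site; total = fixed + service.
{A, C}: Calder→A 50, Sutton→A 36, Orton→C 77, Holm→A 102, Joliet→C 18. Service 283; fixed 91; total 374.
{A, E}: service 272 + fixed 146 = 418
{A}: service 379 + fixed 53 = 432
{A, B, C, D, E}: Calder→A 50, Sutton→A 36, Orton→E 66, Holm→B 85, Joliet→D 12. Service 249; fixed 366; total 615.
No other subset beats 374.

Minimum total cost: 374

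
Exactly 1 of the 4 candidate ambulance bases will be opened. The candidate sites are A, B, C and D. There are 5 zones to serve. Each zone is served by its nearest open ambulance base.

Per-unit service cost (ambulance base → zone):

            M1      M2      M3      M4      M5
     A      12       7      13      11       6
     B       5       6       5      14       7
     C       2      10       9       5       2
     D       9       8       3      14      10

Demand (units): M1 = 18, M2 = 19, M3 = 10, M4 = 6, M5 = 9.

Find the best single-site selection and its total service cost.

Choose C only; total service cost 364.

With exactly 1 open, each zone uses its cheapest among the chosen.
{C}: M1→C 2·18=36, M2→C 10·19=190, M3→C 9·10=90, M4→C 5·6=30, M5→C 2·9=18. Service cost 364.
{B}: service cost 401
{D}: service cost 518
Among all 4 size-1 choices, {C} is lowest.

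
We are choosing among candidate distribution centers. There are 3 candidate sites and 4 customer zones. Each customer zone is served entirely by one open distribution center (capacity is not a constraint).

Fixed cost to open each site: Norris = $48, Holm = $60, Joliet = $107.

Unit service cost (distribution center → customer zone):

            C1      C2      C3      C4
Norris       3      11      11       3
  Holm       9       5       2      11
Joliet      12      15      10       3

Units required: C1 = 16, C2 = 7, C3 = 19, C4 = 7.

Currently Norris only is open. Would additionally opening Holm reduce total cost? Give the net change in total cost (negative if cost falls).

Yes — net change −153 (cost falls by 153).

Current service cost with {Norris}: 355.
Adding Holm: each customer zone re-picks its cheapest; new service cost 142, saving 213.
Extra fixed cost: 60. Net change = 60 − 213 = -153.
(Totals: 403 → 250.)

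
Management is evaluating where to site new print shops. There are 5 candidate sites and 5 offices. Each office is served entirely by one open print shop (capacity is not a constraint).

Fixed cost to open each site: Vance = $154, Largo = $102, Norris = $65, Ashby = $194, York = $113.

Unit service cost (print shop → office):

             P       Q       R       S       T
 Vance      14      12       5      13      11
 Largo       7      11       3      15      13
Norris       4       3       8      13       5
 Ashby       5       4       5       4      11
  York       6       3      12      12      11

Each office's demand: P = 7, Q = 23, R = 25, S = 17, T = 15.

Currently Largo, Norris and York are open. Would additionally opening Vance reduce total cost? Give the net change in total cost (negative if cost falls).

No — net change +154 (cost rises by 154).

Current service cost with {Largo, Norris, York}: 451.
Adding Vance: each office re-picks its cheapest; new service cost 451, saving 0.
Extra fixed cost: 154. Net change = 154 − 0 = 154.
(Totals: 731 → 885.)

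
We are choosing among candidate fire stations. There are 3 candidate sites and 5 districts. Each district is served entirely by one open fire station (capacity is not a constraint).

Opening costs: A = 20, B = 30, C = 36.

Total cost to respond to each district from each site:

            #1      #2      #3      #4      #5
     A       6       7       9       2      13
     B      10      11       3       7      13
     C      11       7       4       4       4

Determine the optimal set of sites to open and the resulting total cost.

For any fixed open set, each district goes to its cheapest open site; total = fixed + service.
{A}: #1→A 6, #2→A 7, #3→A 9, #4→A 2, #5→A 13. Service 37; fixed 20; total 57.
{C}: #1→C 11, #2→C 7, #3→C 4, #4→C 4, #5→C 4. Service 30; fixed 36; total 66.
{B}: service 44 + fixed 30 = 74
{A, B, C}: #1→A 6, #2→A 7, #3→B 3, #4→A 2, #5→C 4. Service 22; fixed 86; total 108.
No other subset beats 57.

Open A only; minimum total cost 57.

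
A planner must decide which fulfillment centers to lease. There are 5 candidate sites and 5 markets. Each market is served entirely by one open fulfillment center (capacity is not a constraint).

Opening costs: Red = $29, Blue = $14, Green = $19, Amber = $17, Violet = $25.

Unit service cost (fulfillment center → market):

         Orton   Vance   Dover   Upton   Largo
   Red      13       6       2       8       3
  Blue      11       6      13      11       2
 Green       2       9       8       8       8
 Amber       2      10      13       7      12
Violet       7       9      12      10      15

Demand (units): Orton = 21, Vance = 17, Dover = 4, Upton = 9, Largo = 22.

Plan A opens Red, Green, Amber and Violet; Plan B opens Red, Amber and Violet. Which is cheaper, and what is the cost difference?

Plan A: {Red, Green, Amber, Violet}: Orton→Green 2·21=42, Vance→Red 6·17=102, Dover→Red 2·4=8, Upton→Amber 7·9=63, Largo→Red 3·22=66. Service 281; fixed 90; total 371.
Plan B: {Red, Amber, Violet}: Orton→Amber 2·21=42, Vance→Red 6·17=102, Dover→Red 2·4=8, Upton→Amber 7·9=63, Largo→Red 3·22=66. Service 281; fixed 71; total 352.
Difference: |371 − 352| = 19.

Plan B is cheaper by 19.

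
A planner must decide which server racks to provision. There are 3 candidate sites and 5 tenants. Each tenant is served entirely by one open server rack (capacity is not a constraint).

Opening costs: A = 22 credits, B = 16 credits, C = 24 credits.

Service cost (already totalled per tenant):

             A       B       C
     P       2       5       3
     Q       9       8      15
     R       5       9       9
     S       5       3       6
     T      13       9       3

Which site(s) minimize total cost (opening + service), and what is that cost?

Open B only; minimum total cost 50.

For any fixed open set, each tenant goes to its cheapest open site; total = fixed + service.
{B}: P→B 5, Q→B 8, R→B 9, S→B 3, T→B 9. Service 34; fixed 16; total 50.
{A}: service 34 + fixed 22 = 56
{C}: service 36 + fixed 24 = 60
{A, B, C}: P→A 2, Q→B 8, R→A 5, S→B 3, T→C 3. Service 21; fixed 62; total 83.
No other subset beats 50.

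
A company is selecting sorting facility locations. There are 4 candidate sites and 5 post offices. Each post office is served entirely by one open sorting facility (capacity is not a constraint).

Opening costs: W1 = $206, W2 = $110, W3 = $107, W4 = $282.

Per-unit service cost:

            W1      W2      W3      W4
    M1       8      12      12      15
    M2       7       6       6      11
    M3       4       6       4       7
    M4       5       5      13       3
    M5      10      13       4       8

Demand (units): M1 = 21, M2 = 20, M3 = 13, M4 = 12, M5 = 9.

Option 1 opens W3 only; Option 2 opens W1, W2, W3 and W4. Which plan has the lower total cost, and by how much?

Option 1 is cheaper by 394.

Option 1: {W3}: M1→W3 12·21=252, M2→W3 6·20=120, M3→W3 4·13=52, M4→W3 13·12=156, M5→W3 4·9=36. Service 616; fixed 107; total 723.
Option 2: {W1, W2, W3, W4}: M1→W1 8·21=168, M2→W2 6·20=120, M3→W1 4·13=52, M4→W4 3·12=36, M5→W3 4·9=36. Service 412; fixed 705; total 1117.
Difference: |723 − 1117| = 394.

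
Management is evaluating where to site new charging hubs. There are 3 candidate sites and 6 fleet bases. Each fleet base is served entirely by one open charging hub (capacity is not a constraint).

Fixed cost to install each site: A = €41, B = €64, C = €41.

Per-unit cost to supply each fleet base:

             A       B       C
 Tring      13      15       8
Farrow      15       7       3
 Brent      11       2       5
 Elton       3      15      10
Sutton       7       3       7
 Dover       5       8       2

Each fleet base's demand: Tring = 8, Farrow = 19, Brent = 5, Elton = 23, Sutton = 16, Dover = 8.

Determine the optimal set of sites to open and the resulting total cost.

Open A, B and C; minimum total cost 410.

For any fixed open set, each fleet base goes to its cheapest open site; total = fixed + service.
{A, B, C}: Tring→C 8·8=64, Farrow→C 3·19=57, Brent→B 2·5=10, Elton→A 3·23=69, Sutton→B 3·16=48, Dover→C 2·8=16. Service 264; fixed 146; total 410.
{A, C}: Tring→C 8·8=64, Farrow→C 3·19=57, Brent→C 5·5=25, Elton→A 3·23=69, Sutton→A 7·16=112, Dover→C 2·8=16. Service 343; fixed 82; total 425.
{A, B}: Tring→A 13·8=104, Farrow→B 7·19=133, Brent→B 2·5=10, Elton→A 3·23=69, Sutton→B 3·16=48, Dover→A 5·8=40. Service 404; fixed 105; total 509.
{A}: service 665 + fixed 41 = 706
No other subset beats 410.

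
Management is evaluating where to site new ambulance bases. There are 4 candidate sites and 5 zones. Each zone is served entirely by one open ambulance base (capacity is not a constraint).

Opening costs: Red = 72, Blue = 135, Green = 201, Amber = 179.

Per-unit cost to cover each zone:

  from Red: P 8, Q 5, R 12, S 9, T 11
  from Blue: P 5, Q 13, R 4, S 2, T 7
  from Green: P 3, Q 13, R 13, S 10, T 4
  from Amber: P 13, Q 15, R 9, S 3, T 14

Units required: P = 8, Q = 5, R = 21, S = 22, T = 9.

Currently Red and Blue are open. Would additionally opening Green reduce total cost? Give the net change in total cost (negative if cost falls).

Current service cost with {Red, Blue}: 256.
Adding Green: each zone re-picks its cheapest; new service cost 213, saving 43.
Extra fixed cost: 201. Net change = 201 − 43 = 158.
(Totals: 463 → 621.)

No — net change +158 (cost rises by 158).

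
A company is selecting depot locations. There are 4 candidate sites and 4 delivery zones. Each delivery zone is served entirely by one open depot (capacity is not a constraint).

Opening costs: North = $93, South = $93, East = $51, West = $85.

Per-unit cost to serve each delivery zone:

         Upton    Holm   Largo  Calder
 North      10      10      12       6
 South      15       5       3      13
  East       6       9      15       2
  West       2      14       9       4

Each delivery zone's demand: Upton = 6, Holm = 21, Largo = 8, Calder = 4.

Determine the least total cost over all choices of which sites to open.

Minimum total cost: 317

For any fixed open set, each delivery zone goes to its cheapest open site; total = fixed + service.
{South, East}: Upton→East 6·6=36, Holm→South 5·21=105, Largo→South 3·8=24, Calder→East 2·4=8. Service 173; fixed 144; total 317.
{South, West}: Upton→West 2·6=12, Holm→South 5·21=105, Largo→South 3·8=24, Calder→West 4·4=16. Service 157; fixed 178; total 335.
{South}: Upton→South 15·6=90, Holm→South 5·21=105, Largo→South 3·8=24, Calder→South 13·4=52. Service 271; fixed 93; total 364.
{North, South, East, West}: Upton→West 2·6=12, Holm→South 5·21=105, Largo→South 3·8=24, Calder→East 2·4=8. Service 149; fixed 322; total 471.
No other subset beats 317.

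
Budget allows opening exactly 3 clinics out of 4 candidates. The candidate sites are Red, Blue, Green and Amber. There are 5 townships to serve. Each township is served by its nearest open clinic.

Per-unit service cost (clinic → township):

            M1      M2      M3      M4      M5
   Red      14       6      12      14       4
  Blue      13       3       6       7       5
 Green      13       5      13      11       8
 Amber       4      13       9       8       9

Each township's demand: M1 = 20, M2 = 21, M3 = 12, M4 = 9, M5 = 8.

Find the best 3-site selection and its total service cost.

Choose Red, Blue and Amber; total service cost 310.

With exactly 3 open, each township uses its cheapest among the chosen.
{Red, Blue, Amber}: M1→Amber 4·20=80, M2→Blue 3·21=63, M3→Blue 6·12=72, M4→Blue 7·9=63, M5→Red 4·8=32. Service cost 310.
{Blue, Green, Amber}: service cost 318
{Red, Green, Amber}: service cost 397
Among all 4 size-3 choices, {Red, Blue, Amber} is lowest.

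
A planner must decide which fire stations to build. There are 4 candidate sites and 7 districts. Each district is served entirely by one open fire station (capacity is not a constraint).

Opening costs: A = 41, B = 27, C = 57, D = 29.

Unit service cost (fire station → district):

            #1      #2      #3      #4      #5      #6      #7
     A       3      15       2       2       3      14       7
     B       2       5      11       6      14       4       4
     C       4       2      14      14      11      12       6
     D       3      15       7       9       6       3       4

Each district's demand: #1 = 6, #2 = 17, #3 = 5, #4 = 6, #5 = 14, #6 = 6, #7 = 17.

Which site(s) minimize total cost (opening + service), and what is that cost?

For any fixed open set, each district goes to its cheapest open site; total = fixed + service.
{A, B}: #1→B 2·6=12, #2→B 5·17=85, #3→A 2·5=10, #4→A 2·6=12, #5→A 3·14=42, #6→B 4·6=24, #7→B 4·17=68. Service 253; fixed 68; total 321.
{A, B, C}: #1→B 2·6=12, #2→C 2·17=34, #3→A 2·5=10, #4→A 2·6=12, #5→A 3·14=42, #6→B 4·6=24, #7→B 4·17=68. Service 202; fixed 125; total 327.
{A, C, D}: #1→A 3·6=18, #2→C 2·17=34, #3→A 2·5=10, #4→A 2·6=12, #5→A 3·14=42, #6→D 3·6=18, #7→D 4·17=68. Service 202; fixed 127; total 329.
{A, B, C, D}: service 196 + fixed 154 = 350
No other subset beats 321.

Open A and B; minimum total cost 321.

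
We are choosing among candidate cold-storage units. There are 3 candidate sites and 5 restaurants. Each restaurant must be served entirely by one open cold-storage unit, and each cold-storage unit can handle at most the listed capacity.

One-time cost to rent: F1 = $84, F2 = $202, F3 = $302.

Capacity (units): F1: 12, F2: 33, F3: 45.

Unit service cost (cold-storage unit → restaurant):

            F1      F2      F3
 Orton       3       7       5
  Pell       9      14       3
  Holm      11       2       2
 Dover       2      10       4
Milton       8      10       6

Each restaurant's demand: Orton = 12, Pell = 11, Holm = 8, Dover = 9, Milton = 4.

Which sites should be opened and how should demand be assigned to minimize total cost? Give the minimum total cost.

Minimum total cost: 471

Open {F3}: Orton→F3 5·12=60, Pell→F3 3·11=33, Holm→F3 2·8=16, Dover→F3 4·9=36, Milton→F3 6·4=24.
Loads: F3 carries 44/45. Service 169; fixed 302; total 471.
Next best feasible plan costs 531.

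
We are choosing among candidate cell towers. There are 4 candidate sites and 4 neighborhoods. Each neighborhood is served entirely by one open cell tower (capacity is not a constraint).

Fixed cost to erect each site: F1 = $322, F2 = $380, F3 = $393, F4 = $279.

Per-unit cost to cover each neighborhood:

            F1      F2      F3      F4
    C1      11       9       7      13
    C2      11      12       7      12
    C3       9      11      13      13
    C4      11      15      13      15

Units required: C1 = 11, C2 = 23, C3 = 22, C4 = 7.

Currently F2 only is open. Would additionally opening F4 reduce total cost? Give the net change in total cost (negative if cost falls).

Current service cost with {F2}: 722.
Adding F4: each neighborhood re-picks its cheapest; new service cost 722, saving 0.
Extra fixed cost: 279. Net change = 279 − 0 = 279.
(Totals: 1102 → 1381.)

No — net change +279 (cost rises by 279).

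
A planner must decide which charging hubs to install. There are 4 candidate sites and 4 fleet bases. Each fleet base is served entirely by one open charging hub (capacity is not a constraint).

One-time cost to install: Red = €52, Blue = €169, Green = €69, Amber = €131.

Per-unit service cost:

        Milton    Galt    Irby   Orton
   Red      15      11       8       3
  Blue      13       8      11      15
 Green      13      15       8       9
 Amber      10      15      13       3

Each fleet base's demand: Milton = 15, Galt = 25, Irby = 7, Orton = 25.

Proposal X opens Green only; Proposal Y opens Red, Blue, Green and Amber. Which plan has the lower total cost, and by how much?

Proposal Y is cheaper by 18.

Proposal X: {Green}: Milton→Green 13·15=195, Galt→Green 15·25=375, Irby→Green 8·7=56, Orton→Green 9·25=225. Service 851; fixed 69; total 920.
Proposal Y: {Red, Blue, Green, Amber}: Milton→Amber 10·15=150, Galt→Blue 8·25=200, Irby→Red 8·7=56, Orton→Red 3·25=75. Service 481; fixed 421; total 902.
Difference: |920 − 902| = 18.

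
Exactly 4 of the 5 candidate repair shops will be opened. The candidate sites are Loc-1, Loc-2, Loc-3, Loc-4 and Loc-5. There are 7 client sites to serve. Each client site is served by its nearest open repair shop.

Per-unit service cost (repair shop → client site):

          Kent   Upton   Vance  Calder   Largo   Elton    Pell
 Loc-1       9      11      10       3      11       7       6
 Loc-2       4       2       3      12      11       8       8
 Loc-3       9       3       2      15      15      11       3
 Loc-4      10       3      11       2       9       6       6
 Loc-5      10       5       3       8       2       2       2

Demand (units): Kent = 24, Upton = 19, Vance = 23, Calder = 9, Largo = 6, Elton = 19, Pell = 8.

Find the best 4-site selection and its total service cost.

Choose Loc-2, Loc-3, Loc-4 and Loc-5; total service cost 264.

With exactly 4 open, each client site uses its cheapest among the chosen.
{Loc-2, Loc-3, Loc-4, Loc-5}: Kent→Loc-2 4·24=96, Upton→Loc-2 2·19=38, Vance→Loc-3 2·23=46, Calder→Loc-4 2·9=18, Largo→Loc-5 2·6=12, Elton→Loc-5 2·19=38, Pell→Loc-5 2·8=16. Service cost 264.
{Loc-1, Loc-2, Loc-3, Loc-5}: service cost 273
{Loc-1, Loc-2, Loc-4, Loc-5}: service cost 287
Among all 5 size-4 choices, {Loc-2, Loc-3, Loc-4, Loc-5} is lowest.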